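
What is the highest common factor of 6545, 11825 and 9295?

gcd(6545, 11825): 11825 = 1·6545 + 5280; 6545 = 1·5280 + 1265; 5280 = 4·1265 + 220; 1265 = 5·220 + 165; 220 = 1·165 + 55; 165 = 3·55 + 0 → 55
gcd(55, 9295): 9295 = 169·55 + 0 → 55

55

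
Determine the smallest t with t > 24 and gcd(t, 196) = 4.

196 = 4·49. Any t with gcd(t, 196) = 4 is a multiple of 4, say 4s, with s coprime to 49.
Need s > 24/4, so s ≥ 7. First s ≥ 7 with gcd(s, 49) = 1 is s = 8. Thus t = 4·8 = 32.

32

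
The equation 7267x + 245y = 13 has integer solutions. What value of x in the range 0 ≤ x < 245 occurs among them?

Reduce mod 245: 7267x ≡ 13 (mod 245). With g = gcd(7267, 245) = 1 dividing 13, divide through: 7267x ≡ 13 (mod 245).
Since gcd(7267, 245) = 1, x ≡ 13·(7267)⁻¹ ≡ 174 (mod 245). Smallest non-negative: 174.

174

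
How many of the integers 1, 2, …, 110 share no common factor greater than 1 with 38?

38 = 2·19. Inclusion–exclusion on these primes:
110 − ⌊110/2⌋ − ⌊110/19⌋ + ⌊110/38⌋ = 52

52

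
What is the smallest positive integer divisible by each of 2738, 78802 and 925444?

36463419044

lcm(2738, 78802) = 2738·78802/gcd = 215759876/2 = 107879938
lcm(107879938, 925444) = 107879938·925444/gcd = 99836841342472/2738 = 36463419044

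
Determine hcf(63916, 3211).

19

Euclid: 63916 = 19·3211 + 2907; 3211 = 1·2907 + 304; 2907 = 9·304 + 171; 304 = 1·171 + 133; 171 = 1·133 + 38; 133 = 3·38 + 19; 38 = 2·19 + 0. Last nonzero remainder: 19.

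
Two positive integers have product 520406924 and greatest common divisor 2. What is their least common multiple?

260203462

For any two positive integers, gcd × lcm equals their product. Hence lcm = 520406924 / 2 = 260203462.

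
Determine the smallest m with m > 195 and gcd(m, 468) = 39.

gcd(m, 468) = 39 forces 39 | m; write m = 39s. Then gcd(39s, 39·12) = 39·gcd(s, 12), so need gcd(s, 12) = 1.
39s > 195 gives s ≥ 6. The least s ≥ 6 coprime to 12 is 7, so m = 39·7 = 273.

273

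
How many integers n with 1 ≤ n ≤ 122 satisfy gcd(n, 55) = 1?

89

Prime factors of 55: 5, 11. Count integers ≤ 122 divisible by none of them.
By inclusion–exclusion: 122 − ⌊122/5⌋ − ⌊122/11⌋ + ⌊122/55⌋ = 89.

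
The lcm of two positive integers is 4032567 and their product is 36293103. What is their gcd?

9

gcd·lcm = product, so gcd = 36293103/4032567 = 9.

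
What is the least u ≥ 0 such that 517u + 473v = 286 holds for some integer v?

28

Reduce mod 473: 517u ≡ 286 (mod 473). With g = gcd(517, 473) = 11 dividing 286, divide through: 47u ≡ 26 (mod 43).
Since gcd(47, 43) = 1, u ≡ 26·(47)⁻¹ ≡ 28 (mod 43). Smallest non-negative: 28.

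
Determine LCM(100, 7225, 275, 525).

6675900

100 = 2² · 5²; 7225 = 5² · 17²; 275 = 5² · 11; 525 = 3 · 5² · 7
lcm takes max exponent of each prime: 2² · 3 · 5² · 7 · 11 · 17² = 6675900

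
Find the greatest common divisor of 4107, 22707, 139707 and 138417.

3

gcd(4107, 22707): 22707 = 5·4107 + 2172; 4107 = 1·2172 + 1935; 2172 = 1·1935 + 237; 1935 = 8·237 + 39; 237 = 6·39 + 3; 39 = 13·3 + 0 → 3
gcd(3, 139707): 139707 = 46569·3 + 0 → 3
gcd(3, 138417): 138417 = 46139·3 + 0 → 3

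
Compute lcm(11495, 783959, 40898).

1324890710

lcm(11495, 783959) = 11495·783959/gcd = 9011608705/2299 = 3919795
lcm(3919795, 40898) = 3919795·40898/gcd = 160311775910/121 = 1324890710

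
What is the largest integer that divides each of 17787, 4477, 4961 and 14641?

121

17787 = 3 · 7² · 11²; 4477 = 11² · 37; 4961 = 11² · 41; 14641 = 11⁴
gcd takes min exponent of each prime: 11² = 121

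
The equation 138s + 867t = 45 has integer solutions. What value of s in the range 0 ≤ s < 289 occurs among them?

82

Euclid: 867 = 6·138 + 39; 138 = 3·39 + 21; 39 = 1·21 + 18; 21 = 1·18 + 3; 18 = 6·3 + 0 → gcd = 3; 45 = 3·15.
Back-substitution yields 138·(44) + 867·(-7) = 3, so one solution is s = 44·15 = 660, t = -7·15 = -105.
Solutions in s differ by 867/3 = 289; the one in [0, 289) is 660 mod 289 = 82.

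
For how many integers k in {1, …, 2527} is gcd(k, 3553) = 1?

2049

Prime factors of 3553: 11, 17, 19. Count integers ≤ 2527 divisible by none of them.
By inclusion–exclusion: 2527 − ⌊2527/11⌋ − ⌊2527/17⌋ − ⌊2527/19⌋ + ⌊2527/187⌋ + ⌊2527/209⌋ + ⌊2527/323⌋ − ⌊2527/3553⌋ = 2049.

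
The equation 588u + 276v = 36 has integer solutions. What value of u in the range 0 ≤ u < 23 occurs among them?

Euclid: 588 = 2·276 + 36; 276 = 7·36 + 24; 36 = 1·24 + 12; 24 = 2·12 + 0 → gcd = 12; 36 = 12·3.
Back-substitution yields 588·(8) + 276·(-17) = 12, so one solution is u = 8·3 = 24, v = -17·3 = -51.
Solutions in u differ by 276/12 = 23; the one in [0, 23) is 24 mod 23 = 1.

1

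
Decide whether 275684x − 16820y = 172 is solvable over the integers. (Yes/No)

Yes

gcd(275684, 16820): 275684 = 16·16820 + 6564; 16820 = 2·6564 + 3692; 6564 = 1·3692 + 2872; 3692 = 1·2872 + 820; 2872 = 3·820 + 412; 820 = 1·412 + 408; 412 = 1·408 + 4; 408 = 102·4 + 0 → 4
4 divides 172, so a solution exists.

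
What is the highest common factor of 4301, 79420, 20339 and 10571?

gcd(4301, 79420): 79420 = 18·4301 + 2002; 4301 = 2·2002 + 297; 2002 = 6·297 + 220; 297 = 1·220 + 77; 220 = 2·77 + 66; 77 = 1·66 + 11; 66 = 6·11 + 0 → 11
gcd(11, 20339): 20339 = 1849·11 + 0 → 11
gcd(11, 10571): 10571 = 961·11 + 0 → 11

11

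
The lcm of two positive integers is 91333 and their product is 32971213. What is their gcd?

361

gcd·lcm = product, so gcd = 32971213/91333 = 361.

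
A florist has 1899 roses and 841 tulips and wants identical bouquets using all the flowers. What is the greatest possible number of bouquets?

1

Euclid: 1899 = 2·841 + 217; 841 = 3·217 + 190; 217 = 1·190 + 27; 190 = 7·27 + 1; 27 = 27·1 + 0. Last nonzero remainder: 1.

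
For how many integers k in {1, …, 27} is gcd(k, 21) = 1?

16

21 = 3·7. Inclusion–exclusion on these primes:
27 − ⌊27/3⌋ − ⌊27/7⌋ + ⌊27/21⌋ = 16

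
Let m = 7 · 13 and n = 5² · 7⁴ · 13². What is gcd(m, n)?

91

min exponent per shared prime: 7 · 13 = 91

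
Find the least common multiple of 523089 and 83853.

gcd first: 523089 = 6·83853 + 19971; 83853 = 4·19971 + 3969; 19971 = 5·3969 + 126; 3969 = 31·126 + 63; 126 = 2·63 + 0 → gcd = 63
lcm = 523089·83853/gcd = 43862581917/63 = 696231459

696231459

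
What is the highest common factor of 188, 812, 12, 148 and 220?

4

gcd(188, 812): 812 = 4·188 + 60; 188 = 3·60 + 8; 60 = 7·8 + 4; 8 = 2·4 + 0 → 4
gcd(4, 12): 12 = 3·4 + 0 → 4
gcd(4, 148): 148 = 37·4 + 0 → 4
gcd(4, 220): 220 = 55·4 + 0 → 4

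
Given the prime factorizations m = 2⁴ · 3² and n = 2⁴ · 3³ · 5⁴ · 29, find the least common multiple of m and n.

max exponent per prime: 2⁴ · 3³ · 5⁴ · 29 = 7830000

7830000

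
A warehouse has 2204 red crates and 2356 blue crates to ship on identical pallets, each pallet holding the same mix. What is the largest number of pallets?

76

Euclid: 2356 = 1·2204 + 152; 2204 = 14·152 + 76; 152 = 2·76 + 0. Last nonzero remainder: 76.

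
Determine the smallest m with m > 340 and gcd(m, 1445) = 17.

gcd(m, 1445) = 17 forces 17 | m; write m = 17s. Then gcd(17s, 17·85) = 17·gcd(s, 85), so need gcd(s, 85) = 1.
17s > 340 gives s ≥ 21. The least s ≥ 21 coprime to 85 is 21, so m = 17·21 = 357.

357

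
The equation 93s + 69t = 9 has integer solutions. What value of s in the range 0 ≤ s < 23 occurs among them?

9

gcd(93, 69) = 3 (Euclid: 93 = 1·69 + 24; 69 = 2·24 + 21; 24 = 1·21 + 3; 21 = 7·3 + 0), and 3 | 9.
Extended Euclid: 93·(3) + 69·(-4) = 3. Scale by 3: s₀ = 9.
General solution s = s₀ + 23k; reducing mod 23 gives s = 9 (and t = -12).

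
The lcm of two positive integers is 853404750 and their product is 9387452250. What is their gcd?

gcd·lcm = product, so gcd = 9387452250/853404750 = 11.

11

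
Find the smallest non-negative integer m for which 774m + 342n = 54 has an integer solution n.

gcd(774, 342) = 18 (Euclid: 774 = 2·342 + 90; 342 = 3·90 + 72; 90 = 1·72 + 18; 72 = 4·18 + 0), and 18 | 54.
Extended Euclid: 774·(4) + 342·(-9) = 18. Scale by 3: m₀ = 12.
General solution m = m₀ + 19t; reducing mod 19 gives m = 12 (and n = -27).

12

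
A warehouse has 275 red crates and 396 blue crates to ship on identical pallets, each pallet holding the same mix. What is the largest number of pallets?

275 = 5² · 11
396 = 2² · 3² · 11
Common: 11 = 11

11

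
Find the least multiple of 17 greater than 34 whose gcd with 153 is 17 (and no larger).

Multiples of 17 above 34: 17·3, 17·4, … . Need the cofactor coprime to 153/17 = 9.
Checking s = 3, 4, … the first with gcd(s, 9) = 1 is s = 4, giving 68.

68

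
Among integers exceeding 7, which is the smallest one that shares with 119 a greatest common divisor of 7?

Multiples of 7 above 7: 7·2, 7·3, … . Need the cofactor coprime to 119/7 = 17.
Checking s = 2, 3, … the first with gcd(s, 17) = 1 is s = 2, giving 14.

14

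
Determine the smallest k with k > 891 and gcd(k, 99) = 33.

924

99 = 33·3. Any k with gcd(k, 99) = 33 is a multiple of 33, say 33s, with s coprime to 3.
Need s > 891/33, so s ≥ 28. First s ≥ 28 with gcd(s, 3) = 1 is s = 28. Thus k = 33·28 = 924.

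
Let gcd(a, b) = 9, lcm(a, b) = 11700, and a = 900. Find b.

a·b = gcd·lcm = 9·11700 = 105300, so b = 105300/900 = 117.

117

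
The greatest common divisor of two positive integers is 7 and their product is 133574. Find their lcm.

19082

gcd·lcm = product, so lcm = 133574/7 = 19082.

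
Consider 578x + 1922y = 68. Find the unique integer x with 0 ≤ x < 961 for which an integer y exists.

735

gcd(578, 1922) = 2 (Euclid: 1922 = 3·578 + 188; 578 = 3·188 + 14; 188 = 13·14 + 6; 14 = 2·6 + 2; 6 = 3·2 + 0), and 2 | 68.
Extended Euclid: 578·(276) + 1922·(-83) = 2. Scale by 34: x₀ = 9384.
General solution x = x₀ + 961t; reducing mod 961 gives x = 735 (and y = -221).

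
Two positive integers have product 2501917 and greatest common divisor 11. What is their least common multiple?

227447

gcd·lcm = product, so lcm = 2501917/11 = 227447.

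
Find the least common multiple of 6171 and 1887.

228327

6171 = 3 · 11² · 17; 1887 = 3 · 17 · 37
max exponents: 3 · 11² · 17 · 37 = 228327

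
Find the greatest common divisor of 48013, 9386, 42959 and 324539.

48013 = 7 · 19³; 9386 = 2 · 13 · 19²; 42959 = 7 · 17 · 19²; 324539 = 19² · 29 · 31
gcd takes min exponent of each prime: 19² = 361

361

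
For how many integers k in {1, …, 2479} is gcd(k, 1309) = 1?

1819

1309 = 7·11·17. Inclusion–exclusion on these primes:
2479 − ⌊2479/7⌋ − ⌊2479/11⌋ − ⌊2479/17⌋ + ⌊2479/77⌋ + ⌊2479/119⌋ + ⌊2479/187⌋ − ⌊2479/1309⌋ = 1819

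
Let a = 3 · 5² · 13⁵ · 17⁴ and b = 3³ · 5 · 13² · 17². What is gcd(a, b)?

732615

min exponent per shared prime: 3 · 5 · 13² · 17² = 732615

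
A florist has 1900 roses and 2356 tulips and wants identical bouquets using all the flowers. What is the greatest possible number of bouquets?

Euclid: 2356 = 1·1900 + 456; 1900 = 4·456 + 76; 456 = 6·76 + 0. Last nonzero remainder: 76.

76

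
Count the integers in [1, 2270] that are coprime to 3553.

1841

3553 = 11·17·19. Inclusion–exclusion on these primes:
2270 − ⌊2270/11⌋ − ⌊2270/17⌋ − ⌊2270/19⌋ + ⌊2270/187⌋ + ⌊2270/209⌋ + ⌊2270/323⌋ − ⌊2270/3553⌋ = 1841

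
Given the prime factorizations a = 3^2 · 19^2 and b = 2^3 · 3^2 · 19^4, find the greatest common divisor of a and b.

min exponent per shared prime: 3^2 · 19^2 = 3249

3249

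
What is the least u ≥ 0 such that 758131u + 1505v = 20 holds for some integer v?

Reduce mod 1505: 758131u ≡ 20 (mod 1505). With g = gcd(758131, 1505) = 1 dividing 20, divide through: 758131u ≡ 20 (mod 1505).
Since gcd(758131, 1505) = 1, u ≡ 20·(758131)⁻¹ ≡ 205 (mod 1505). Smallest non-negative: 205.

205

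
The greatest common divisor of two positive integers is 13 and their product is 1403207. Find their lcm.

gcd·lcm = product, so lcm = 1403207/13 = 107939.

107939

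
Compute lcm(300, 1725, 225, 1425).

393300

lcm(300, 1725) = 300·1725/gcd = 517500/75 = 6900
lcm(6900, 225) = 6900·225/gcd = 1552500/75 = 20700
lcm(20700, 1425) = 20700·1425/gcd = 29497500/75 = 393300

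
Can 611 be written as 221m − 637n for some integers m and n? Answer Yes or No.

Yes

gcd(221, 637): 637 = 2·221 + 195; 221 = 1·195 + 26; 195 = 7·26 + 13; 26 = 2·13 + 0 → 13
13 divides 611, so a solution exists.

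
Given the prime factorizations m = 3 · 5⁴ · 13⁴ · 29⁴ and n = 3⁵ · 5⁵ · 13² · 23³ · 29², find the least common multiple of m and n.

max exponent per prime: 3⁵ · 5⁵ · 13⁴ · 23³ · 29⁴ = 186640205581188815625

186640205581188815625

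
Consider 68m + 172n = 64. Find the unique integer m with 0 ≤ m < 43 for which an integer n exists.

6

gcd(68, 172) = 4 (Euclid: 172 = 2·68 + 36; 68 = 1·36 + 32; 36 = 1·32 + 4; 32 = 8·4 + 0), and 4 | 64.
Extended Euclid: 68·(-5) + 172·(2) = 4. Scale by 16: m₀ = -80.
General solution m = m₀ + 43t; reducing mod 43 gives m = 6 (and n = -2).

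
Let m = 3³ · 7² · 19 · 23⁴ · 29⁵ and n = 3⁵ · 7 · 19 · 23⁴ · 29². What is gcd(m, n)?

min exponent per shared prime: 3³ · 7 · 19 · 23⁴ · 29² = 845128495071

845128495071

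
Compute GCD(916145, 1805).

5

Euclid: 916145 = 507·1805 + 1010; 1805 = 1·1010 + 795; 1010 = 1·795 + 215; 795 = 3·215 + 150; 215 = 1·150 + 65; 150 = 2·65 + 20; 65 = 3·20 + 5; 20 = 4·5 + 0. Last nonzero remainder: 5.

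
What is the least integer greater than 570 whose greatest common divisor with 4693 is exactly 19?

589

4693 = 19·247. Any m with gcd(m, 4693) = 19 is a multiple of 19, say 19s, with s coprime to 247.
Need s > 570/19, so s ≥ 31. First s ≥ 31 with gcd(s, 247) = 1 is s = 31. Thus m = 19·31 = 589.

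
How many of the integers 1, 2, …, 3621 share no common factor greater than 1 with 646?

1615

646 = 2·17·19. Inclusion–exclusion on these primes:
3621 − ⌊3621/2⌋ − ⌊3621/17⌋ − ⌊3621/19⌋ + ⌊3621/34⌋ + ⌊3621/38⌋ + ⌊3621/323⌋ − ⌊3621/646⌋ = 1615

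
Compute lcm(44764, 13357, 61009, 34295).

26591382740

44764 = 2² · 19² · 31; 13357 = 19² · 37; 61009 = 13² · 19²; 34295 = 5 · 19³
lcm takes max exponent of each prime: 2² · 5 · 13² · 19³ · 31 · 37 = 26591382740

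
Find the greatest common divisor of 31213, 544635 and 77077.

gcd(31213, 544635): 544635 = 17·31213 + 14014; 31213 = 2·14014 + 3185; 14014 = 4·3185 + 1274; 3185 = 2·1274 + 637; 1274 = 2·637 + 0 → 637
gcd(637, 77077): 77077 = 121·637 + 0 → 637

637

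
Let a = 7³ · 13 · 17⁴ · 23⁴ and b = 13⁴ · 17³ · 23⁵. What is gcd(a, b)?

17873164829

min exponent per shared prime: 13 · 17³ · 23⁴ = 17873164829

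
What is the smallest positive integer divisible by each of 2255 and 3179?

2255 = 5 · 11 · 41; 3179 = 11 · 17²
max exponents: 5 · 11 · 17² · 41 = 651695

651695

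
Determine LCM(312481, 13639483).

25219404067

312481 = 13² · 43²; 13639483 = 11² · 13² · 23 · 29
max exponents: 11² · 13² · 23 · 29 · 43² = 25219404067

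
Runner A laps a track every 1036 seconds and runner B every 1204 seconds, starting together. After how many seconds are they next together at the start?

1036 = 2² · 7 · 37; 1204 = 2² · 7 · 43
max exponents: 2² · 7 · 37 · 43 = 44548

44548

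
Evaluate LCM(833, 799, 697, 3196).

lcm(833, 799) = 833·799/gcd = 665567/17 = 39151
lcm(39151, 697) = 39151·697/gcd = 27288247/17 = 1605191
lcm(1605191, 3196) = 1605191·3196/gcd = 5130190436/799 = 6420764

6420764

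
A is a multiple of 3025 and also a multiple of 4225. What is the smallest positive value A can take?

511225

gcd first: 4225 = 1·3025 + 1200; 3025 = 2·1200 + 625; 1200 = 1·625 + 575; 625 = 1·575 + 50; 575 = 11·50 + 25; 50 = 2·25 + 0 → gcd = 25
lcm = 3025·4225/gcd = 12780625/25 = 511225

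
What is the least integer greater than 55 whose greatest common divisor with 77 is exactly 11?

66

77 = 11·7. Any x with gcd(x, 77) = 11 is a multiple of 11, say 11s, with s coprime to 7.
Need s > 55/11, so s ≥ 6. First s ≥ 6 with gcd(s, 7) = 1 is s = 6. Thus x = 11·6 = 66.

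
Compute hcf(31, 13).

31 = 31
13 = 13
Common: 1 = 1

1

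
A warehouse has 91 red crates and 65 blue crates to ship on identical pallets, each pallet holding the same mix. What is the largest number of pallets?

Euclid: 91 = 1·65 + 26; 65 = 2·26 + 13; 26 = 2·13 + 0. Last nonzero remainder: 13.

13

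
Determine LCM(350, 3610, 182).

350 = 2 · 5² · 7; 3610 = 2 · 5 · 19²; 182 = 2 · 7 · 13
lcm takes max exponent of each prime: 2 · 5² · 7 · 13 · 19² = 1642550

1642550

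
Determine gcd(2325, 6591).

Euclid: 6591 = 2·2325 + 1941; 2325 = 1·1941 + 384; 1941 = 5·384 + 21; 384 = 18·21 + 6; 21 = 3·6 + 3; 6 = 2·3 + 0. Last nonzero remainder: 3.

3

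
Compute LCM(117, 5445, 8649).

68024385

lcm(117, 5445) = 117·5445/gcd = 637065/9 = 70785
lcm(70785, 8649) = 70785·8649/gcd = 612219465/9 = 68024385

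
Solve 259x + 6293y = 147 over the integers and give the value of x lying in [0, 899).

608

Euclid: 6293 = 24·259 + 77; 259 = 3·77 + 28; 77 = 2·28 + 21; 28 = 1·21 + 7; 21 = 3·7 + 0 → gcd = 7; 147 = 7·21.
Back-substitution yields 259·(243) + 6293·(-10) = 7, so one solution is x = 243·21 = 5103, y = -10·21 = -210.
Solutions in x differ by 6293/7 = 899; the one in [0, 899) is 5103 mod 899 = 608.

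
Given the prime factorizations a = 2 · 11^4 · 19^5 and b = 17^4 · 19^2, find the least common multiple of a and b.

6055701039402278

max exponent per prime: 2 · 11^4 · 17^4 · 19^5 = 6055701039402278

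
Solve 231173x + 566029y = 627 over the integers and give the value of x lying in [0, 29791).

5421

Euclid: 566029 = 2·231173 + 103683; 231173 = 2·103683 + 23807; 103683 = 4·23807 + 8455; 23807 = 2·8455 + 6897; 8455 = 1·6897 + 1558; 6897 = 4·1558 + 665; 1558 = 2·665 + 228; 665 = 2·228 + 209; 228 = 1·209 + 19; 209 = 11·19 + 0 → gcd = 19; 627 = 19·33.
Back-substitution yields 231173·(-2544) + 566029·(1039) = 19, so one solution is x = -2544·33 = -83952, y = 1039·33 = 34287.
Solutions in x differ by 566029/19 = 29791; the one in [0, 29791) is -83952 mod 29791 = 5421.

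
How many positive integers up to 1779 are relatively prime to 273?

938

Prime factors of 273: 3, 7, 13. Count integers ≤ 1779 divisible by none of them.
By inclusion–exclusion: 1779 − ⌊1779/3⌋ − ⌊1779/7⌋ − ⌊1779/13⌋ + ⌊1779/21⌋ + ⌊1779/39⌋ + ⌊1779/91⌋ − ⌊1779/273⌋ = 938.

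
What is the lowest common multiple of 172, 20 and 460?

19780

lcm(172, 20) = 172·20/gcd = 3440/4 = 860
lcm(860, 460) = 860·460/gcd = 395600/20 = 19780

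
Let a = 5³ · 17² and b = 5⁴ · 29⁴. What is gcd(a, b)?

min exponent per shared prime: 5³ = 125

125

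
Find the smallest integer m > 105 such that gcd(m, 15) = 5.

110

gcd(m, 15) = 5 forces 5 | m; write m = 5s. Then gcd(5s, 5·3) = 5·gcd(s, 3), so need gcd(s, 3) = 1.
5s > 105 gives s ≥ 22. The least s ≥ 22 coprime to 3 is 22, so m = 5·22 = 110.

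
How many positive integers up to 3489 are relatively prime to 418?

1502

418 = 2·11·19. Inclusion–exclusion on these primes:
3489 − ⌊3489/2⌋ − ⌊3489/11⌋ − ⌊3489/19⌋ + ⌊3489/22⌋ + ⌊3489/38⌋ + ⌊3489/209⌋ − ⌊3489/418⌋ = 1502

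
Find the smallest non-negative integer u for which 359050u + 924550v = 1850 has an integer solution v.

gcd(359050, 924550) = 50 (Euclid: 924550 = 2·359050 + 206450; 359050 = 1·206450 + 152600; 206450 = 1·152600 + 53850; 152600 = 2·53850 + 44900; 53850 = 1·44900 + 8950; 44900 = 5·8950 + 150; 8950 = 59·150 + 100; 150 = 1·100 + 50; 100 = 2·50 + 0), and 50 | 1850.
Extended Euclid: 359050·(6198) + 924550·(-2407) = 50. Scale by 37: u₀ = 229326.
General solution u = u₀ + 18491t; reducing mod 18491 gives u = 7434 (and v = -2887).

7434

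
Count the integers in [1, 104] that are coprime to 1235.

73

Prime factors of 1235: 5, 13, 19. Count integers ≤ 104 divisible by none of them.
By inclusion–exclusion: 104 − ⌊104/5⌋ − ⌊104/13⌋ − ⌊104/19⌋ + ⌊104/65⌋ + ⌊104/95⌋ + ⌊104/247⌋ − ⌊104/1235⌋ = 73.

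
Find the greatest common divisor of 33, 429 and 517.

gcd(33, 429): 429 = 13·33 + 0 → 33
gcd(33, 517): 517 = 15·33 + 22; 33 = 1·22 + 11; 22 = 2·11 + 0 → 11

11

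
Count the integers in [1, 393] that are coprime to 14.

169

Prime factors of 14: 2, 7. Count integers ≤ 393 divisible by none of them.
By inclusion–exclusion: 393 − ⌊393/2⌋ − ⌊393/7⌋ + ⌊393/14⌋ = 169.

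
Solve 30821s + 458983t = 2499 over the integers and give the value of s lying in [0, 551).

149

Reduce mod 458983: 30821s ≡ 2499 (mod 458983). With g = gcd(30821, 458983) = 833 dividing 2499, divide through: 37s ≡ 3 (mod 551).
Since gcd(37, 551) = 1, s ≡ 3·(37)⁻¹ ≡ 149 (mod 551). Smallest non-negative: 149.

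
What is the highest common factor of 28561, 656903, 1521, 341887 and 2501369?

169

gcd(28561, 656903): 656903 = 23·28561 + 0 → 28561
gcd(28561, 1521): 28561 = 18·1521 + 1183; 1521 = 1·1183 + 338; 1183 = 3·338 + 169; 338 = 2·169 + 0 → 169
gcd(169, 341887): 341887 = 2023·169 + 0 → 169
gcd(169, 2501369): 2501369 = 14801·169 + 0 → 169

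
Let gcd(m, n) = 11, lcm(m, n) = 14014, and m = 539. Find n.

286

Using mn = gcd(m,n)·lcm(m,n) = 11·14014 = 154154, we get n = 154154/539 = 286.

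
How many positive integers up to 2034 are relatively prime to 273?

1073

273 = 3·7·13. Inclusion–exclusion on these primes:
2034 − ⌊2034/3⌋ − ⌊2034/7⌋ − ⌊2034/13⌋ + ⌊2034/21⌋ + ⌊2034/39⌋ + ⌊2034/91⌋ − ⌊2034/273⌋ = 1073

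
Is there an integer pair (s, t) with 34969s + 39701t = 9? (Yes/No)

gcd(34969, 39701): 39701 = 1·34969 + 4732; 34969 = 7·4732 + 1845; 4732 = 2·1845 + 1042; 1845 = 1·1042 + 803; 1042 = 1·803 + 239; 803 = 3·239 + 86; 239 = 2·86 + 67; 86 = 1·67 + 19; 67 = 3·19 + 10; 19 = 1·10 + 9; 10 = 1·9 + 1; 9 = 9·1 + 0 → 1
1 divides 9, so a solution exists.

Yes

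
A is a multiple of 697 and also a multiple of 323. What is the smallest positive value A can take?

697 = 17 · 41; 323 = 17 · 19
max exponents: 17 · 19 · 41 = 13243

13243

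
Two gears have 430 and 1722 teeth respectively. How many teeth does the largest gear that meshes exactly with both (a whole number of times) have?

2

Euclid: 1722 = 4·430 + 2; 430 = 215·2 + 0. Last nonzero remainder: 2.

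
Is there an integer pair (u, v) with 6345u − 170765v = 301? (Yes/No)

No

gcd(6345, 170765): 170765 = 26·6345 + 5795; 6345 = 1·5795 + 550; 5795 = 10·550 + 295; 550 = 1·295 + 255; 295 = 1·255 + 40; 255 = 6·40 + 15; 40 = 2·15 + 10; 15 = 1·10 + 5; 10 = 2·5 + 0 → 5
5 does not divide 301, so a solution does not exist.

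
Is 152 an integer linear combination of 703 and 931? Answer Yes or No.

Yes

gcd(703, 931): 931 = 1·703 + 228; 703 = 3·228 + 19; 228 = 12·19 + 0 → 19
19 divides 152, so a solution exists.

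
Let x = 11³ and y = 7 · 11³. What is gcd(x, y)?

min exponent per shared prime: 11³ = 1331

1331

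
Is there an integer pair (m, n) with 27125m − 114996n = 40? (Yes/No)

gcd(27125, 114996): 114996 = 4·27125 + 6496; 27125 = 4·6496 + 1141; 6496 = 5·1141 + 791; 1141 = 1·791 + 350; 791 = 2·350 + 91; 350 = 3·91 + 77; 91 = 1·77 + 14; 77 = 5·14 + 7; 14 = 2·7 + 0 → 7
7 does not divide 40, so a solution does not exist.

No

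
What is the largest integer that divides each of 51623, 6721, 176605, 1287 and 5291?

143

gcd(51623, 6721): 51623 = 7·6721 + 4576; 6721 = 1·4576 + 2145; 4576 = 2·2145 + 286; 2145 = 7·286 + 143; 286 = 2·143 + 0 → 143
gcd(143, 176605): 176605 = 1235·143 + 0 → 143
gcd(143, 1287): 1287 = 9·143 + 0 → 143
gcd(143, 5291): 5291 = 37·143 + 0 → 143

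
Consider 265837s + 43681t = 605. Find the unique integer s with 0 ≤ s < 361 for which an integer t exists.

Reduce mod 43681: 265837s ≡ 605 (mod 43681). With g = gcd(265837, 43681) = 121 dividing 605, divide through: 2197s ≡ 5 (mod 361).
Since gcd(2197, 361) = 1, s ≡ 5·(2197)⁻¹ ≡ 268 (mod 361). Smallest non-negative: 268.

268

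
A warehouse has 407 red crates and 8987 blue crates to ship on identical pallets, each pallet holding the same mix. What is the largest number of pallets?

407 = 11 · 37
8987 = 11 · 19 · 43
Common: 11 = 11

11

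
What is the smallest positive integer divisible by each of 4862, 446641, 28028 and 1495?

110740169540

lcm(4862, 446641) = 4862·446641/gcd = 2171568542/221 = 9826102
lcm(9826102, 28028) = 9826102·28028/gcd = 275405986856/286 = 962957996
lcm(962957996, 1495) = 962957996·1495/gcd = 1439622204020/13 = 110740169540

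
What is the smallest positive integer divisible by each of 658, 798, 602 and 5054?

lcm(658, 798) = 658·798/gcd = 525084/14 = 37506
lcm(37506, 602) = 37506·602/gcd = 22578612/14 = 1612758
lcm(1612758, 5054) = 1612758·5054/gcd = 8150878932/266 = 30642402

30642402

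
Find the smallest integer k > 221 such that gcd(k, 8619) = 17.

gcd(k, 8619) = 17 forces 17 | k; write k = 17s. Then gcd(17s, 17·507) = 17·gcd(s, 507), so need gcd(s, 507) = 1.
17s > 221 gives s ≥ 14. The least s ≥ 14 coprime to 507 is 14, so k = 17·14 = 238.

238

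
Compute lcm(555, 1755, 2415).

lcm(555, 1755) = 555·1755/gcd = 974025/15 = 64935
lcm(64935, 2415) = 64935·2415/gcd = 156818025/15 = 10454535

10454535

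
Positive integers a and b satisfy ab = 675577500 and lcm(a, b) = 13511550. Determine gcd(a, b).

From gcd × lcm = ab: gcd = 675577500 / 13511550 = 50.

50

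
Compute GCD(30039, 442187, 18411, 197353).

gcd(30039, 442187): 442187 = 14·30039 + 21641; 30039 = 1·21641 + 8398; 21641 = 2·8398 + 4845; 8398 = 1·4845 + 3553; 4845 = 1·3553 + 1292; 3553 = 2·1292 + 969; 1292 = 1·969 + 323; 969 = 3·323 + 0 → 323
gcd(323, 18411): 18411 = 57·323 + 0 → 323
gcd(323, 197353): 197353 = 611·323 + 0 → 323

323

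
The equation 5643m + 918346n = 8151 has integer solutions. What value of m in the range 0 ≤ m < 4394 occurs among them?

Reduce mod 918346: 5643m ≡ 8151 (mod 918346). With g = gcd(5643, 918346) = 209 dividing 8151, divide through: 27m ≡ 39 (mod 4394).
Since gcd(27, 4394) = 1, m ≡ 39·(27)⁻¹ ≡ 3419 (mod 4394). Smallest non-negative: 3419.

3419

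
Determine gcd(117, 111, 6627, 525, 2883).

3

117 = 3² · 13; 111 = 3 · 37; 6627 = 3 · 47²; 525 = 3 · 5² · 7; 2883 = 3 · 31²
gcd takes min exponent of each prime: 3 = 3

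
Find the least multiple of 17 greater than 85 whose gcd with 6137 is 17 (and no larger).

102

gcd(t, 6137) = 17 forces 17 | t; write t = 17s. Then gcd(17s, 17·361) = 17·gcd(s, 361), so need gcd(s, 361) = 1.
17s > 85 gives s ≥ 6. The least s ≥ 6 coprime to 361 is 6, so t = 17·6 = 102.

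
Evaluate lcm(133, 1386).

133 = 7 · 19; 1386 = 2 · 3² · 7 · 11
max exponents: 2 · 3² · 7 · 11 · 19 = 26334

26334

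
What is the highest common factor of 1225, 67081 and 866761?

gcd(1225, 67081): 67081 = 54·1225 + 931; 1225 = 1·931 + 294; 931 = 3·294 + 49; 294 = 6·49 + 0 → 49
gcd(49, 866761): 866761 = 17689·49 + 0 → 49

49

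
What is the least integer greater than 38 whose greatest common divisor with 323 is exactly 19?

gcd(x, 323) = 19 forces 19 | x; write x = 19s. Then gcd(19s, 19·17) = 19·gcd(s, 17), so need gcd(s, 17) = 1.
19s > 38 gives s ≥ 3. The least s ≥ 3 coprime to 17 is 3, so x = 19·3 = 57.

57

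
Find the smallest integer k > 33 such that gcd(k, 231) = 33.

gcd(k, 231) = 33 forces 33 | k; write k = 33s. Then gcd(33s, 33·7) = 33·gcd(s, 7), so need gcd(s, 7) = 1.
33s > 33 gives s ≥ 2. The least s ≥ 2 coprime to 7 is 2, so k = 33·2 = 66.

66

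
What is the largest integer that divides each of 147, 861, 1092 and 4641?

gcd(147, 861): 861 = 5·147 + 126; 147 = 1·126 + 21; 126 = 6·21 + 0 → 21
gcd(21, 1092): 1092 = 52·21 + 0 → 21
gcd(21, 4641): 4641 = 221·21 + 0 → 21

21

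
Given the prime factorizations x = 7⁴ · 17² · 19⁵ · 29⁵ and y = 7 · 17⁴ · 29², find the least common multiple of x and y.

10184643690698812341671

max exponent per prime: 7⁴ · 17⁴ · 19⁵ · 29⁵ = 10184643690698812341671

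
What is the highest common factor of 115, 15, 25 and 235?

gcd(115, 15): 115 = 7·15 + 10; 15 = 1·10 + 5; 10 = 2·5 + 0 → 5
gcd(5, 25): 25 = 5·5 + 0 → 5
gcd(5, 235): 235 = 47·5 + 0 → 5

5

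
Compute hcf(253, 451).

11

Euclid: 451 = 1·253 + 198; 253 = 1·198 + 55; 198 = 3·55 + 33; 55 = 1·33 + 22; 33 = 1·22 + 11; 22 = 2·11 + 0. Last nonzero remainder: 11.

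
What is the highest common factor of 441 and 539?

441 = 3² · 7²
539 = 7² · 11
Common: 7² = 49

49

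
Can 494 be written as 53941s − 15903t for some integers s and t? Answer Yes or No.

By Bézout, 53941s − 15903t = 494 has integer solutions iff gcd(53941, 15903) | 494.
Euclid: 53941 = 3·15903 + 6232; 15903 = 2·6232 + 3439; 6232 = 1·3439 + 2793; 3439 = 1·2793 + 646; 2793 = 4·646 + 209; 646 = 3·209 + 19; 209 = 11·19 + 0. gcd = 19; 494 mod 19 = 0. Yes.

Yes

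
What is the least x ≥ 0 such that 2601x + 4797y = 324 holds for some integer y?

428

Euclid: 4797 = 1·2601 + 2196; 2601 = 1·2196 + 405; 2196 = 5·405 + 171; 405 = 2·171 + 63; 171 = 2·63 + 45; 63 = 1·45 + 18; 45 = 2·18 + 9; 18 = 2·9 + 0 → gcd = 9; 324 = 9·36.
Back-substitution yields 2601·(-225) + 4797·(122) = 9, so one solution is x = -225·36 = -8100, y = 122·36 = 4392.
Solutions in x differ by 4797/9 = 533; the one in [0, 533) is -8100 mod 533 = 428.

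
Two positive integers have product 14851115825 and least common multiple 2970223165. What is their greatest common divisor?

5

From gcd × lcm = uv: gcd = 14851115825 / 2970223165 = 5.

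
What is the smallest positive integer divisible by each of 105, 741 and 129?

1115205

lcm(105, 741) = 105·741/gcd = 77805/3 = 25935
lcm(25935, 129) = 25935·129/gcd = 3345615/3 = 1115205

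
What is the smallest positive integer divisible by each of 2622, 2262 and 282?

2622 = 2 · 3 · 19 · 23; 2262 = 2 · 3 · 13 · 29; 282 = 2 · 3 · 47
lcm takes max exponent of each prime: 2 · 3 · 13 · 19 · 23 · 29 · 47 = 46459218

46459218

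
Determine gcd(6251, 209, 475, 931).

19

gcd(6251, 209): 6251 = 29·209 + 190; 209 = 1·190 + 19; 190 = 10·19 + 0 → 19
gcd(19, 475): 475 = 25·19 + 0 → 19
gcd(19, 931): 931 = 49·19 + 0 → 19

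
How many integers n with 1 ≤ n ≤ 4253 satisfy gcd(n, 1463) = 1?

3141

1463 = 7·11·19. Inclusion–exclusion on these primes:
4253 − ⌊4253/7⌋ − ⌊4253/11⌋ − ⌊4253/19⌋ + ⌊4253/77⌋ + ⌊4253/133⌋ + ⌊4253/209⌋ − ⌊4253/1463⌋ = 3141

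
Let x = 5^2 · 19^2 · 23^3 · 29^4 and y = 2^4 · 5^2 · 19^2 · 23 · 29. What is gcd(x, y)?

6019675

min exponent per shared prime: 5^2 · 19^2 · 23 · 29 = 6019675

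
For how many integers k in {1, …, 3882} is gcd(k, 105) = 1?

Prime factors of 105: 3, 5, 7. Count integers ≤ 3882 divisible by none of them.
By inclusion–exclusion: 3882 − ⌊3882/3⌋ − ⌊3882/5⌋ − ⌊3882/7⌋ + ⌊3882/15⌋ + ⌊3882/21⌋ + ⌊3882/35⌋ − ⌊3882/105⌋ = 1774.

1774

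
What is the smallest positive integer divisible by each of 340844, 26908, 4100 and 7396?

620783003173900

lcm(340844, 26908) = 340844·26908/gcd = 9171430352/28 = 327551084
lcm(327551084, 4100) = 327551084·4100/gcd = 1342959444400/4 = 335739861100
lcm(335739861100, 7396) = 335739861100·7396/gcd = 2483132012695600/4 = 620783003173900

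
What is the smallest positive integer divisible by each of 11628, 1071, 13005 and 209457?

9471645540

11628 = 2² · 3² · 17 · 19; 1071 = 3² · 7 · 17; 13005 = 3² · 5 · 17²; 209457 = 3² · 17 · 37²
lcm takes max exponent of each prime: 2² · 3² · 5 · 7 · 17² · 19 · 37² = 9471645540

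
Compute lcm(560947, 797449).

gcd first: 797449 = 1·560947 + 236502; 560947 = 2·236502 + 87943; 236502 = 2·87943 + 60616; 87943 = 1·60616 + 27327; 60616 = 2·27327 + 5962; 27327 = 4·5962 + 3479; 5962 = 1·3479 + 2483; 3479 = 1·2483 + 996; 2483 = 2·996 + 491; 996 = 2·491 + 14; 491 = 35·14 + 1; 14 = 14·1 + 0 → gcd = 1
lcm = 560947·797449/gcd = 447326624203/1 = 447326624203

447326624203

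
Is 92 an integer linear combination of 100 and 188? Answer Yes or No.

By Bézout, 100m − 188n = 92 has integer solutions iff gcd(100, 188) | 92.
Euclid: 188 = 1·100 + 88; 100 = 1·88 + 12; 88 = 7·12 + 4; 12 = 3·4 + 0. gcd = 4; 92 mod 4 = 0. Yes.

Yes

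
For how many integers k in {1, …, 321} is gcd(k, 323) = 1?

287

323 = 17·19. Inclusion–exclusion on these primes:
321 − ⌊321/17⌋ − ⌊321/19⌋ + ⌊321/323⌋ = 287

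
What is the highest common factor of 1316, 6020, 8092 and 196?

28

1316 = 2² · 7 · 47; 6020 = 2² · 5 · 7 · 43; 8092 = 2² · 7 · 17²; 196 = 2² · 7²
gcd takes min exponent of each prime: 2² · 7 = 28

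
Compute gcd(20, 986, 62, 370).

gcd(20, 986): 986 = 49·20 + 6; 20 = 3·6 + 2; 6 = 3·2 + 0 → 2
gcd(2, 62): 62 = 31·2 + 0 → 2
gcd(2, 370): 370 = 185·2 + 0 → 2

2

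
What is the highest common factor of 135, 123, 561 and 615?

3

gcd(135, 123): 135 = 1·123 + 12; 123 = 10·12 + 3; 12 = 4·3 + 0 → 3
gcd(3, 561): 561 = 187·3 + 0 → 3
gcd(3, 615): 615 = 205·3 + 0 → 3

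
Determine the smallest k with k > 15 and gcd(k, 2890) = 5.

25

gcd(k, 2890) = 5 forces 5 | k; write k = 5s. Then gcd(5s, 5·578) = 5·gcd(s, 578), so need gcd(s, 578) = 1.
5s > 15 gives s ≥ 4. The least s ≥ 4 coprime to 578 is 5, so k = 5·5 = 25.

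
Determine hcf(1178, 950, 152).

38

gcd(1178, 950): 1178 = 1·950 + 228; 950 = 4·228 + 38; 228 = 6·38 + 0 → 38
gcd(38, 152): 152 = 4·38 + 0 → 38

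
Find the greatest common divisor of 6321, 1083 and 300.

3

gcd(6321, 1083): 6321 = 5·1083 + 906; 1083 = 1·906 + 177; 906 = 5·177 + 21; 177 = 8·21 + 9; 21 = 2·9 + 3; 9 = 3·3 + 0 → 3
gcd(3, 300): 300 = 100·3 + 0 → 3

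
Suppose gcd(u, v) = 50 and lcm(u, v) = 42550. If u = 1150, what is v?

1850

Using uv = gcd(u,v)·lcm(u,v) = 50·42550 = 2127500, we get v = 2127500/1150 = 1850.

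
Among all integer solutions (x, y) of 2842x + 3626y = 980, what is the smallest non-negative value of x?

8

Euclid: 3626 = 1·2842 + 784; 2842 = 3·784 + 490; 784 = 1·490 + 294; 490 = 1·294 + 196; 294 = 1·196 + 98; 196 = 2·98 + 0 → gcd = 98; 980 = 98·10.
Back-substitution yields 2842·(-14) + 3626·(11) = 98, so one solution is x = -14·10 = -140, y = 11·10 = 110.
Solutions in x differ by 3626/98 = 37; the one in [0, 37) is -140 mod 37 = 8.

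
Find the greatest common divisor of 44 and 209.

44 = 2² · 11
209 = 11 · 19
Common: 11 = 11

11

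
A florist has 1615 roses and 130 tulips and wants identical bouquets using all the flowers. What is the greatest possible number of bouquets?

Euclid: 1615 = 12·130 + 55; 130 = 2·55 + 20; 55 = 2·20 + 15; 20 = 1·15 + 5; 15 = 3·5 + 0. Last nonzero remainder: 5.

5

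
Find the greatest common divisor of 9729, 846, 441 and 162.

gcd(9729, 846): 9729 = 11·846 + 423; 846 = 2·423 + 0 → 423
gcd(423, 441): 441 = 1·423 + 18; 423 = 23·18 + 9; 18 = 2·9 + 0 → 9
gcd(9, 162): 162 = 18·9 + 0 → 9

9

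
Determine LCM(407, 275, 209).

193325

407 = 11 · 37; 275 = 5² · 11; 209 = 11 · 19
lcm takes max exponent of each prime: 5² · 11 · 19 · 37 = 193325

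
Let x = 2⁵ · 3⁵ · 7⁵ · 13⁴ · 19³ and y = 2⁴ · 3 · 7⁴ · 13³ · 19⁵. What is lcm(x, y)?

9242466092783790048

max exponent per prime: 2⁵ · 3⁵ · 7⁵ · 13⁴ · 19⁵ = 9242466092783790048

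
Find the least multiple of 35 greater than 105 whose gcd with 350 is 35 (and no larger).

Multiples of 35 above 105: 35·4, 35·5, … . Need the cofactor coprime to 350/35 = 10.
Checking s = 4, 5, … the first with gcd(s, 10) = 1 is s = 7, giving 245.

245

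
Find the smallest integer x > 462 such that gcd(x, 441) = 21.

gcd(x, 441) = 21 forces 21 | x; write x = 21s. Then gcd(21s, 21·21) = 21·gcd(s, 21), so need gcd(s, 21) = 1.
21s > 462 gives s ≥ 23. The least s ≥ 23 coprime to 21 is 23, so x = 21·23 = 483.

483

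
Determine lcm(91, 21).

273

gcd first: 91 = 4·21 + 7; 21 = 3·7 + 0 → gcd = 7
lcm = 91·21/gcd = 1911/7 = 273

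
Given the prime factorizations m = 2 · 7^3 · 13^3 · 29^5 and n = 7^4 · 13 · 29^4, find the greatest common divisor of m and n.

3153765979

min exponent per shared prime: 7^3 · 13 · 29^4 = 3153765979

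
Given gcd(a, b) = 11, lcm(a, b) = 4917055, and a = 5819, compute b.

9295

Using ab = gcd(a,b)·lcm(a,b) = 11·4917055 = 54087605, we get b = 54087605/5819 = 9295.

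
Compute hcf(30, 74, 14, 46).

gcd(30, 74): 74 = 2·30 + 14; 30 = 2·14 + 2; 14 = 7·2 + 0 → 2
gcd(2, 14): 14 = 7·2 + 0 → 2
gcd(2, 46): 46 = 23·2 + 0 → 2

2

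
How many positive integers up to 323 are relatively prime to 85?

85 = 5·17. Inclusion–exclusion on these primes:
323 − ⌊323/5⌋ − ⌊323/17⌋ + ⌊323/85⌋ = 243

243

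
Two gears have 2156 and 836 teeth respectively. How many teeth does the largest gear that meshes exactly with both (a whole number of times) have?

44

2156 = 2² · 7² · 11
836 = 2² · 11 · 19
Common: 2² · 11 = 44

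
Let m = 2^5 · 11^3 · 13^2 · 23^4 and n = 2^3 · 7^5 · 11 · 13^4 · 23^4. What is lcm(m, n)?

max exponent per prime: 2^5 · 7^5 · 11^3 · 13^4 · 23^4 = 5721408899373110944

5721408899373110944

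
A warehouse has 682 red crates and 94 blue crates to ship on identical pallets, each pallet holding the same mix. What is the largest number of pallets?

2

682 = 2 · 11 · 31
94 = 2 · 47
Common: 2 = 2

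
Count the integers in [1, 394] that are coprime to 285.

200

Prime factors of 285: 3, 5, 19. Count integers ≤ 394 divisible by none of them.
By inclusion–exclusion: 394 − ⌊394/3⌋ − ⌊394/5⌋ − ⌊394/19⌋ + ⌊394/15⌋ + ⌊394/57⌋ + ⌊394/95⌋ − ⌊394/285⌋ = 200.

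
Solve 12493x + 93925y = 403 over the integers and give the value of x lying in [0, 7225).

gcd(12493, 93925) = 13 (Euclid: 93925 = 7·12493 + 6474; 12493 = 1·6474 + 6019; 6474 = 1·6019 + 455; 6019 = 13·455 + 104; 455 = 4·104 + 39; 104 = 2·39 + 26; 39 = 1·26 + 13; 26 = 2·13 + 0), and 13 | 403.
Extended Euclid: 12493·(-2684) + 93925·(357) = 13. Scale by 31: x₀ = -83204.
General solution x = x₀ + 7225t; reducing mod 7225 gives x = 3496 (and y = -465).

3496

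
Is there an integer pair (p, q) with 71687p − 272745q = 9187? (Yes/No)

No

By Bézout, 71687p − 272745q = 9187 has integer solutions iff gcd(71687, 272745) | 9187.
Euclid: 272745 = 3·71687 + 57684; 71687 = 1·57684 + 14003; 57684 = 4·14003 + 1672; 14003 = 8·1672 + 627; 1672 = 2·627 + 418; 627 = 1·418 + 209; 418 = 2·209 + 0. gcd = 209; 9187 mod 209 = 200. No.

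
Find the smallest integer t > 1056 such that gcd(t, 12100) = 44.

1144

12100 = 44·275. Any t with gcd(t, 12100) = 44 is a multiple of 44, say 44s, with s coprime to 275.
Need s > 1056/44, so s ≥ 25. First s ≥ 25 with gcd(s, 275) = 1 is s = 26. Thus t = 44·26 = 1144.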